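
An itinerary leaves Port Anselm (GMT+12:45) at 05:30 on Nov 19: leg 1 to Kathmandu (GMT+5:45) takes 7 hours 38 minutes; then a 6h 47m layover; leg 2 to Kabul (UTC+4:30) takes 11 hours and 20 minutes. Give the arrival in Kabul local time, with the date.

23:00 on Nov 19

Convert departure to UTC: 05:30 − 12:45 = 16:45 UTC on Nov 18.
Add 7 hours 38 minutes leg 1 → 00:23 UTC (Nov 19).
Add 6 hours and 47 minutes layover in Kathmandu → 07:10 UTC.
Add 11 hours 20 minutes leg 2 → 18:30 UTC.
Kabul is UTC+4:30, so local arrival = 18:30 + 4:30 = 23:00 on Nov 19.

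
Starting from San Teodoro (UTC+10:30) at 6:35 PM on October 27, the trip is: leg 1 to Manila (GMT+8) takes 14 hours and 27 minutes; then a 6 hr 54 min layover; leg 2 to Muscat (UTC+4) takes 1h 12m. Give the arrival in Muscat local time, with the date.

10:38 AM on Oct 28

Convert departure to UTC: 6:35 PM − 10:30 = 8:05 AM UTC on Oct 27.
Add 14 hours 27 minutes leg 1 → 10:32 PM UTC.
Add 6 hours 54 minutes layover in Manila → 5:26 AM UTC (Oct 28).
Add 1 hour and 12 minutes leg 2 → 6:38 AM UTC.
Muscat is UTC+4:00, so local arrival = 6:38 AM + 4:00 = 10:38 AM on Oct 28.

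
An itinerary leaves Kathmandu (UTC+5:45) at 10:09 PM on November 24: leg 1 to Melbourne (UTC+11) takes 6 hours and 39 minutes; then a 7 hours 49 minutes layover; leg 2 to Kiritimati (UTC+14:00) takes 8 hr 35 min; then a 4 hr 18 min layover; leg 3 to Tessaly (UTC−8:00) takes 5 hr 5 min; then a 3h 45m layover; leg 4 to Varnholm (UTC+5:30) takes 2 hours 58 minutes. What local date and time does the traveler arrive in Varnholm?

Convert departure to UTC: 10:09 PM − 5:45 = 4:24 PM UTC on Nov 24.
Add 6 hours 39 minutes leg 1 → 11:03 PM UTC.
Add 7 hours and 49 minutes layover in Melbourne → 6:52 AM UTC (Nov 25).
Add 8 hours and 35 minutes leg 2 → 3:27 PM UTC.
Add 4 hours and 18 minutes layover in Kiritimati → 7:45 PM UTC.
Add 5 hours 5 minutes leg 3 → 12:50 AM UTC (Nov 26).
Add 3 hours and 45 minutes layover in Tessaly → 4:35 AM UTC.
Add 2 hours and 58 minutes leg 4 → 7:33 AM UTC.
Varnholm is UTC+5:30, so local arrival = 7:33 AM + 5:30 = 1:03 PM on Nov 26.

1:03 PM on November 26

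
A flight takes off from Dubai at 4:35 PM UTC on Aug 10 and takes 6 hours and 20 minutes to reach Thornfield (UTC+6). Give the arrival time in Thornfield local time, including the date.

Departure is given in UTC: 4:35 PM on Aug 10.
Add 6 hours and 20 minutes → 10:55 PM UTC.
Thornfield is UTC+6:00: 10:55 PM + 6:00 = 4:55 AM on Aug 11.

4:55 AM on August 11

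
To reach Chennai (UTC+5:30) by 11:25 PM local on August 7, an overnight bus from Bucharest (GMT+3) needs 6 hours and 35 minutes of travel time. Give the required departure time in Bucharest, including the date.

Target arrival in UTC: 11:25 PM − 5:30 = 5:55 PM on Aug 7.
Subtract 6 hours and 35 minutes → departure 11:20 AM UTC on Aug 7.
Bucharest is UTC+3:00: 11:20 AM + 3:00 = 2:20 PM on Aug 7.

2:20 PM on August 7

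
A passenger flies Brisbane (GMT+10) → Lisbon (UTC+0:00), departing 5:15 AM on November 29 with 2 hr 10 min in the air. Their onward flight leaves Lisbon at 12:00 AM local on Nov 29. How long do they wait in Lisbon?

Convert departure to UTC: 5:15 AM − 10:00 = 7:15 PM UTC on Nov 28.
Add 2 hours and 10 minutes flight time → 9:25 PM UTC.
Lisbon is UTC+0, so local arrival is the same: 9:25 PM on Nov 28.
Layover = 12:00 AM − 9:25 PM (+1 day) = 2 hours 35 minutes.

2 hours 35 minutes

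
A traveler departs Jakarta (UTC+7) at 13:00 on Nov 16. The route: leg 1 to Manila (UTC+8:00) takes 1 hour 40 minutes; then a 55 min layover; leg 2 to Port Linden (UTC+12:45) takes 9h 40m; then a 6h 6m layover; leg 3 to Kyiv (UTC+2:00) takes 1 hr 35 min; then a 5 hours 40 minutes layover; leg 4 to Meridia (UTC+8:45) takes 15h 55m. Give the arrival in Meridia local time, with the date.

08:16 on November 18

Convert departure to UTC: 13:00 − 7:00 = 06:00 UTC on Nov 16.
Add 1 hour 40 minutes leg 1 → 07:40 UTC.
Add 55 minutes layover in Manila → 08:35 UTC.
Add 9 hours 40 minutes leg 2 → 18:15 UTC.
Add 6 hours and 6 minutes layover in Port Linden → 00:21 UTC (Nov 17).
Add 1 hour and 35 minutes leg 3 → 01:56 UTC.
Add 5 hours 40 minutes layover in Kyiv → 07:36 UTC.
Add 15 hours 55 minutes leg 4 → 23:31 UTC.
Meridia is UTC+8:45, so local arrival = 23:31 + 8:45 = 08:16 on Nov 18.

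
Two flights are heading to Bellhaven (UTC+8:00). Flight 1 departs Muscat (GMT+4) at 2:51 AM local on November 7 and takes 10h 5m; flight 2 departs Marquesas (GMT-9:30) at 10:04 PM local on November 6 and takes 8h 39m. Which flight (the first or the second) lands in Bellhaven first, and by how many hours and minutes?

Flight 1 in UTC: 2:51 AM − 4:00 = 10:51 PM on Nov 6.
+10 hours and 5 minutes → arrive 8:56 AM UTC on Nov 7.
Flight 2 in UTC: 10:04 PM + 9:30 = 7:34 AM on Nov 7.
+8 hours and 39 minutes → arrive 4:13 PM UTC on Nov 7.
Flight 1 lands earlier by 7 hours 17 minutes.

the first, by 7 hours 17 minutes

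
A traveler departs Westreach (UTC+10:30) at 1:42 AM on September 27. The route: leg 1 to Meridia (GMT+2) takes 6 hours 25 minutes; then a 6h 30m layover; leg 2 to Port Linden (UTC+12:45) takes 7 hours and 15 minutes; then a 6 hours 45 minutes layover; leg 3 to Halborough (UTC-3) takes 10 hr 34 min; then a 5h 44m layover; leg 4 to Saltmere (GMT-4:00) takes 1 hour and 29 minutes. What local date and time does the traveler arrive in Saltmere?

Convert departure to UTC: 1:42 AM − 10:30 = 3:12 PM UTC on Sep 26.
Add 6 hours 25 minutes leg 1 → 9:37 PM UTC.
Add 6 hours 30 minutes layover in Meridia → 4:07 AM UTC (Sep 27).
Add 7 hours 15 minutes leg 2 → 11:22 AM UTC.
Add 6 hours 45 minutes layover in Port Linden → 6:07 PM UTC.
Add 10 hours 34 minutes leg 3 → 4:41 AM UTC (Sep 28).
Add 5 hours and 44 minutes layover in Halborough → 10:25 AM UTC.
Add 1 hour 29 minutes leg 4 → 11:54 AM UTC.
Saltmere is UTC−4:00, so local arrival = 11:54 AM − 4:00 = 7:54 AM on Sep 28.

7:54 AM on Sep 28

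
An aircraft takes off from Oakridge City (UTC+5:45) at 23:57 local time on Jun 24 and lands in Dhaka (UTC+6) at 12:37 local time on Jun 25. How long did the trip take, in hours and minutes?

12 hours 25 minutes

Departure in UTC: 23:57 − 5:45 = 18:12 on Jun 24.
Arrival in UTC: 12:37 − 6:00 = 06:37 on Jun 25.
Elapsed = 06:37 − 18:12 (+1 day) = 12 hours 25 minutes.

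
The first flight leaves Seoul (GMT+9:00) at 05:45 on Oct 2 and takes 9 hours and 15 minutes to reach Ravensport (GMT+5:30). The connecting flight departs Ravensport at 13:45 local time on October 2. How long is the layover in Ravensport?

Convert departure to UTC: 05:45 − 9:00 = 20:45 UTC on Oct 1.
Add 9 hours and 15 minutes flight time → 06:00 UTC (Oct 2).
Ravensport is UTC+5:30, so local arrival = 06:00 + 5:30 = 11:30 on Oct 2.
Layover = 13:45 − 11:30 = 2 hours 15 minutes.

2 hours 15 minutes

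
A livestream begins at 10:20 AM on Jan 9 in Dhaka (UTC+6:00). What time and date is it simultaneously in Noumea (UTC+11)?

In UTC: 10:20 AM − 6:00 = 4:20 AM on Jan 9.
Noumea is UTC+11:00: 4:20 AM + 11:00 = 3:20 PM on Jan 9.

3:20 PM on January 9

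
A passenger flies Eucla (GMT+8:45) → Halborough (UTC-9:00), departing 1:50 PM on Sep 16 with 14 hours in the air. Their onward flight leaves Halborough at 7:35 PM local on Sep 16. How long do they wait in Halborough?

9 hours 30 minutes

Convert departure to UTC: 1:50 PM − 8:45 = 5:05 AM UTC on Sep 16.
Add 14 hours flight time → 7:05 PM UTC.
Halborough is UTC−9:00, so local arrival = 7:05 PM − 9:00 = 10:05 AM on Sep 16.
Layover = 7:35 PM − 10:05 AM = 9 hours 30 minutes.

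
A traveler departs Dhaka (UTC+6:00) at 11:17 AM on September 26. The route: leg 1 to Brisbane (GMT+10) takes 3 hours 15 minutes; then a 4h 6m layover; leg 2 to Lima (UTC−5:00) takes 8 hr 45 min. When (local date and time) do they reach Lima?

4:23 PM on September 26

Convert departure to UTC: 11:17 AM − 6:00 = 5:17 AM UTC on Sep 26.
Add 3 hours and 15 minutes leg 1 → 8:32 AM UTC.
Add 4 hours 6 minutes layover in Brisbane → 12:38 PM UTC.
Add 8 hours 45 minutes leg 2 → 9:23 PM UTC.
Lima is UTC−5:00, so local arrival = 9:23 PM − 5:00 = 4:23 PM on Sep 26.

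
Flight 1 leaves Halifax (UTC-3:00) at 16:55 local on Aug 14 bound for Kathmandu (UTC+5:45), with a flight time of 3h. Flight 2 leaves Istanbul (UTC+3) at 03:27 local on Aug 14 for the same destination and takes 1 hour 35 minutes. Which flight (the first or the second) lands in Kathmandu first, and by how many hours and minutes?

Flight 1 in UTC: 16:55 + 3:00 = 19:55 on Aug 14.
+3 hours → arrive 22:55 UTC on Aug 14.
Flight 2 in UTC: 03:27 − 3:00 = 00:27 on Aug 14.
+1 hour 35 minutes → arrive 02:02 UTC on Aug 14.
Flight 2 lands earlier by 20 hours 53 minutes.

the second, by 20 hours 53 minutes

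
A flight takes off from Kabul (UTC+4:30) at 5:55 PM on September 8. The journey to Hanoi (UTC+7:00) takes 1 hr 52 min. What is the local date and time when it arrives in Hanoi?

Convert departure to UTC: 5:55 PM − 4:30 = 1:25 PM UTC on Sep 8.
Add 1 hour 52 minutes travel time → 3:17 PM UTC.
Hanoi is UTC+7:00, so local arrival = 3:17 PM + 7:00 = 10:17 PM on Sep 8.

10:17 PM on September 8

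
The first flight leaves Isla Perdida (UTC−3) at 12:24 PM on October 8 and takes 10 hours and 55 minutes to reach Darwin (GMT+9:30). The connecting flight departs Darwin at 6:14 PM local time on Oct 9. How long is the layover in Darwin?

6 hours 25 minutes

Convert departure to UTC: 12:24 PM + 3:00 = 3:24 PM UTC on Oct 8.
Add 10 hours 55 minutes flight time → 2:19 AM UTC (Oct 9).
Darwin is UTC+9:30, so local arrival = 2:19 AM + 9:30 = 11:49 AM on Oct 9.
Layover = 6:14 PM − 11:49 AM = 6 hours 25 minutes.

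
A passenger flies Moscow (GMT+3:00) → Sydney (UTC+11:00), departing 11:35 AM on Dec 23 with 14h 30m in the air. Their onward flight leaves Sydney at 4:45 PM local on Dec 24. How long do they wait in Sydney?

Convert departure to UTC: 11:35 AM − 3:00 = 8:35 AM UTC on Dec 23.
Add 14 hours 30 minutes flight time → 11:05 PM UTC.
Sydney is UTC+11:00, so local arrival = 11:05 PM + 11:00 = 10:05 AM on Dec 24.
Layover = 4:45 PM − 10:05 AM = 6 hours 40 minutes.

6 hours 40 minutes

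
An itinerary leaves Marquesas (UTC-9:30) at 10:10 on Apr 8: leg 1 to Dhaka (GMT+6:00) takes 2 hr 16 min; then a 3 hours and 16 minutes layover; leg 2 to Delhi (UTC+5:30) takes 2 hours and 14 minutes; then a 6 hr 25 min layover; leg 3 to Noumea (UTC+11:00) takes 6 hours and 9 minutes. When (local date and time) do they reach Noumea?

Convert departure to UTC: 10:10 + 9:30 = 19:40 UTC on Apr 8.
Add 2 hours 16 minutes leg 1 → 21:56 UTC.
Add 3 hours 16 minutes layover in Dhaka → 01:12 UTC (Apr 9).
Add 2 hours and 14 minutes leg 2 → 03:26 UTC.
Add 6 hours 25 minutes layover in Delhi → 09:51 UTC.
Add 6 hours 9 minutes leg 3 → 16:00 UTC.
Noumea is UTC+11:00, so local arrival = 16:00 + 11:00 = 03:00 on Apr 10.

03:00 on Apr 10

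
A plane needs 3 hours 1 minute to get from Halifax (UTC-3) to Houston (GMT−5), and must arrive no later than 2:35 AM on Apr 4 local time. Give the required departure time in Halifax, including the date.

Target arrival in UTC: 2:35 AM + 5:00 = 7:35 AM on Apr 4.
Subtract 3 hours 1 minute → departure 4:34 AM UTC on Apr 4.
Halifax is UTC−3:00: 4:34 AM − 3:00 = 1:34 AM on Apr 4.

1:34 AM on April 4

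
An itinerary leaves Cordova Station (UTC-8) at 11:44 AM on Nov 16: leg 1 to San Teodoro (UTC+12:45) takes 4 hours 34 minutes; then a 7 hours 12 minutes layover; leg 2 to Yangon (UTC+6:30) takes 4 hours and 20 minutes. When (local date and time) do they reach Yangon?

Convert departure to UTC: 11:44 AM + 8:00 = 7:44 PM UTC on Nov 16.
Add 4 hours and 34 minutes leg 1 → 12:18 AM UTC (Nov 17).
Add 7 hours and 12 minutes layover in San Teodoro → 7:30 AM UTC.
Add 4 hours and 20 minutes leg 2 → 11:50 AM UTC.
Yangon is UTC+6:30, so local arrival = 11:50 AM + 6:30 = 6:20 PM on Nov 17.

6:20 PM on November 17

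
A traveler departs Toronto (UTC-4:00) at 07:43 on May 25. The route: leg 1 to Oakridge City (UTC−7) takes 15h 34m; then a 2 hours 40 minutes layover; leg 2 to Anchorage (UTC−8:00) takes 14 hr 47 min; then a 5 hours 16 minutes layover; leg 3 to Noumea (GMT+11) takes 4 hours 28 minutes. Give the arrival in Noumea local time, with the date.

Convert departure to UTC: 07:43 + 4:00 = 11:43 UTC on May 25.
Add 15 hours and 34 minutes leg 1 → 03:17 UTC (May 26).
Add 2 hours and 40 minutes layover in Oakridge City → 05:57 UTC.
Add 14 hours 47 minutes leg 2 → 20:44 UTC.
Add 5 hours and 16 minutes layover in Anchorage → 02:00 UTC (May 27).
Add 4 hours 28 minutes leg 3 → 06:28 UTC.
Noumea is UTC+11:00, so local arrival = 06:28 + 11:00 = 17:28 on May 27.

17:28 on May 27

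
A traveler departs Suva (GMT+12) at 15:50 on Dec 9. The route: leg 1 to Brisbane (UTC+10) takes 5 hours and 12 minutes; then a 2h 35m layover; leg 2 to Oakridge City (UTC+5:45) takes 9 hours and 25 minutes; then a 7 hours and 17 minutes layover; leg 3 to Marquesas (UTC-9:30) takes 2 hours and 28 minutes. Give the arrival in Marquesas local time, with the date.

21:17 on Dec 9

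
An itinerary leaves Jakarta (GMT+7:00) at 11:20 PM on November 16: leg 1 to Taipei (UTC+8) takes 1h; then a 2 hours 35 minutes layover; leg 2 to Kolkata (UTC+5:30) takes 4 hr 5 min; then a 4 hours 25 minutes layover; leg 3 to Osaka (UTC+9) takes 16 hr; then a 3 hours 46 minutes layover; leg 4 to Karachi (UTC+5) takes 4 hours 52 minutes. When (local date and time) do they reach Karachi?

Convert departure to UTC: 11:20 PM − 7:00 = 4:20 PM UTC on Nov 16.
Add 1 hour leg 1 → 5:20 PM UTC.
Add 2 hours and 35 minutes layover in Taipei → 7:55 PM UTC.
Add 4 hours 5 minutes leg 2 → 12:00 AM UTC (Nov 17).
Add 4 hours and 25 minutes layover in Kolkata → 4:25 AM UTC.
Add 16 hours leg 3 → 8:25 PM UTC.
Add 3 hours 46 minutes layover in Osaka → 12:11 AM UTC (Nov 18).
Add 4 hours and 52 minutes leg 4 → 5:03 AM UTC.
Karachi is UTC+5:00, so local arrival = 5:03 AM + 5:00 = 10:03 AM on Nov 18.

10:03 AM on Nov 18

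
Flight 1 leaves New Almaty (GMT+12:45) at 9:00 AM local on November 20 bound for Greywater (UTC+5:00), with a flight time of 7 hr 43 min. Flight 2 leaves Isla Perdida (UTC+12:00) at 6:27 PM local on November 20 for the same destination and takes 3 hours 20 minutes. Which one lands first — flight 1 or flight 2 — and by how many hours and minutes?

the first, by 5 hours 49 minutes

Flight 1 in UTC: 9:00 AM − 12:45 = 8:15 PM on Nov 19.
+7 hours and 43 minutes → arrive 3:58 AM UTC on Nov 20.
Flight 2 in UTC: 6:27 PM − 12:00 = 6:27 AM on Nov 20.
+3 hours and 20 minutes → arrive 9:47 AM UTC on Nov 20.
Flight 1 lands earlier by 5 hours 49 minutes.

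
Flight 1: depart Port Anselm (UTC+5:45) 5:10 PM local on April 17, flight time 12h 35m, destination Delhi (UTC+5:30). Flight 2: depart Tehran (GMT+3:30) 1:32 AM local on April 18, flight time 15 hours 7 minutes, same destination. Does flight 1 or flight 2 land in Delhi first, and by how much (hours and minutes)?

Flight 1 in UTC: 5:10 PM − 5:45 = 11:25 AM on Apr 17.
+12 hours and 35 minutes → arrive 12:00 AM UTC on Apr 18.
Flight 2 in UTC: 1:32 AM − 3:30 = 10:02 PM on Apr 17.
+15 hours and 7 minutes → arrive 1:09 PM UTC on Apr 18.
Flight 1 lands earlier by 13 hours 9 minutes.

the first, by 13 hours 9 minutes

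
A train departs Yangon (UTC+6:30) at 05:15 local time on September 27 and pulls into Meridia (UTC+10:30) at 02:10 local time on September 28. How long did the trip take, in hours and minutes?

Departure in UTC: 05:15 − 6:30 = 22:45 on Sep 26.
Arrival in UTC: 02:10 − 10:30 = 15:40 on Sep 27.
Elapsed = 15:40 − 22:45 (+1 day) = 16 hours 55 minutes.

16 hours 55 minutes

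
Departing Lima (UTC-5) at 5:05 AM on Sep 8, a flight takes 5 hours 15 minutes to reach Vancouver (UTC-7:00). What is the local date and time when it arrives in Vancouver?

8:20 AM on September 8

Convert departure to UTC: 5:05 AM + 5:00 = 10:05 AM UTC on Sep 8.
Add 5 hours and 15 minutes travel time → 3:20 PM UTC.
Vancouver is UTC−7:00, so local arrival = 3:20 PM − 7:00 = 8:20 AM on Sep 8.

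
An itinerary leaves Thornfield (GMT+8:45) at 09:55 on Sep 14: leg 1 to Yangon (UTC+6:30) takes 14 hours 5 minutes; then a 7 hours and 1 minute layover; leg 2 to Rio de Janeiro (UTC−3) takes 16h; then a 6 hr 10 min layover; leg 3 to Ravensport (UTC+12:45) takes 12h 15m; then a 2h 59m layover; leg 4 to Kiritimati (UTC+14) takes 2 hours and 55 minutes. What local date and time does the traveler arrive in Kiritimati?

04:35 on September 17

Convert departure to UTC: 09:55 − 8:45 = 01:10 UTC on Sep 14.
Add 14 hours 5 minutes leg 1 → 15:15 UTC.
Add 7 hours and 1 minute layover in Yangon → 22:16 UTC.
Add 16 hours leg 2 → 14:16 UTC (Sep 15).
Add 6 hours and 10 minutes layover in Rio de Janeiro → 20:26 UTC.
Add 12 hours 15 minutes leg 3 → 08:41 UTC (Sep 16).
Add 2 hours and 59 minutes layover in Ravensport → 11:40 UTC.
Add 2 hours and 55 minutes leg 4 → 14:35 UTC.
Kiritimati is UTC+14:00, so local arrival = 14:35 + 14:00 = 04:35 on Sep 17.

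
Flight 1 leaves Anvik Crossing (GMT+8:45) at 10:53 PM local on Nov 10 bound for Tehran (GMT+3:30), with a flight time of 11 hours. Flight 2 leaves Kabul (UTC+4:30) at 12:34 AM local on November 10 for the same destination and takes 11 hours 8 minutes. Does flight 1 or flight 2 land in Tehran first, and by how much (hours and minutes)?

the second, by 17 hours 56 minutes

Flight 1 in UTC: 10:53 PM − 8:45 = 2:08 PM on Nov 10.
+11 hours → arrive 1:08 AM UTC on Nov 11.
Flight 2 in UTC: 12:34 AM − 4:30 = 8:04 PM on Nov 9.
+11 hours and 8 minutes → arrive 7:12 AM UTC on Nov 10.
Flight 2 lands earlier by 17 hours 56 minutes.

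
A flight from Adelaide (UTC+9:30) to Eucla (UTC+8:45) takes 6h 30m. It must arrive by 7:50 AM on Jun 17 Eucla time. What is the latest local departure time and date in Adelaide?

Target arrival in UTC: 7:50 AM − 8:45 = 11:05 PM on Jun 16.
Subtract 6 hours 30 minutes → departure 4:35 PM UTC on Jun 16.
Adelaide is UTC+9:30: 4:35 PM + 9:30 = 2:05 AM on Jun 17.

2:05 AM on June 17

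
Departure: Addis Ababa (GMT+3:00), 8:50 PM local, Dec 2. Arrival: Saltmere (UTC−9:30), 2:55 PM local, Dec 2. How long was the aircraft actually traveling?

6 hours 35 minutes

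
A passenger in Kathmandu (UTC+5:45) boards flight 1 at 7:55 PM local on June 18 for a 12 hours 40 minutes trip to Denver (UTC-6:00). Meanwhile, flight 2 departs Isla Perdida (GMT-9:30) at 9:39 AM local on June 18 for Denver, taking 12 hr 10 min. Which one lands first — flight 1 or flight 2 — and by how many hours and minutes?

the first, by 4 hours 29 minutes

Flight 1 in UTC: 7:55 PM − 5:45 = 2:10 PM on Jun 18.
+12 hours 40 minutes → arrive 2:50 AM UTC on Jun 19.
Flight 2 in UTC: 9:39 AM + 9:30 = 7:09 PM on Jun 18.
+12 hours and 10 minutes → arrive 7:19 AM UTC on Jun 19.
Flight 1 lands earlier by 4 hours 29 minutes.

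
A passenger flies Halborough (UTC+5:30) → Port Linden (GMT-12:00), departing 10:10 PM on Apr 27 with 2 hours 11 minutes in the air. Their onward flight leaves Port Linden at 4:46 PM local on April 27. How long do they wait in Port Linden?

Convert departure to UTC: 10:10 PM − 5:30 = 4:40 PM UTC on Apr 27.
Add 2 hours 11 minutes flight time → 6:51 PM UTC.
Port Linden is UTC−12:00, so local arrival = 6:51 PM − 12:00 = 6:51 AM on Apr 27.
Layover = 4:46 PM − 6:51 AM = 9 hours 55 minutes.

9 hours 55 minutes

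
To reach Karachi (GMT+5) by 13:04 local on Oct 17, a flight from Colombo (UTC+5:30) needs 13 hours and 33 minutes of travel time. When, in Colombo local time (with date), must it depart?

Target arrival in UTC: 13:04 − 5:00 = 08:04 on Oct 17.
Subtract 13 hours and 33 minutes → departure 18:31 UTC on Oct 16.
Colombo is UTC+5:30: 18:31 + 5:30 = 00:01 on Oct 17.

00:01 on October 17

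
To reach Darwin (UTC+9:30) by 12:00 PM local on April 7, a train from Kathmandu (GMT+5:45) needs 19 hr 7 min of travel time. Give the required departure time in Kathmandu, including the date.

1:08 PM on Apr 6

Target arrival in UTC: 12:00 PM − 9:30 = 2:30 AM on Apr 7.
Subtract 19 hours and 7 minutes → departure 7:23 AM UTC on Apr 6.
Kathmandu is UTC+5:45: 7:23 AM + 5:45 = 1:08 PM on Apr 6.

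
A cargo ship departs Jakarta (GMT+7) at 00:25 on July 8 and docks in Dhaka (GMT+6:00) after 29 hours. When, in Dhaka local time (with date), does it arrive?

Dhaka is 1:00 behind Jakarta.
After 29 hours it is 05:25 (Jul 9) in Jakarta.
Shift by the zone difference: 05:25 − 1:00 = 04:25 on Jul 9 in Dhaka.

04:25 on July 9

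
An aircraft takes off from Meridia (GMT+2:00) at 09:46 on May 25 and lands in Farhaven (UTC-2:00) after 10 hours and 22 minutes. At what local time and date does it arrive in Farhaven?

16:08 on May 25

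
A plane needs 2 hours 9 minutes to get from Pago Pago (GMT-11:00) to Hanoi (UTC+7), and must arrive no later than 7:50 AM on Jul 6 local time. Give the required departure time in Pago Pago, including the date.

11:41 AM on Jul 5

Target arrival in UTC: 7:50 AM − 7:00 = 12:50 AM on Jul 6.
Subtract 2 hours 9 minutes → departure 10:41 PM UTC on Jul 5.
Pago Pago is UTC−11:00: 10:41 PM − 11:00 = 11:41 AM on Jul 5.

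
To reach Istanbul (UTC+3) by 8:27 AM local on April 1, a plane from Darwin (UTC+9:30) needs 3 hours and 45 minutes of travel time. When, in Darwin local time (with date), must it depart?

11:12 AM on Apr 1

Target arrival in UTC: 8:27 AM − 3:00 = 5:27 AM on Apr 1.
Subtract 3 hours and 45 minutes → departure 1:42 AM UTC on Apr 1.
Darwin is UTC+9:30: 1:42 AM + 9:30 = 11:12 AM on Apr 1.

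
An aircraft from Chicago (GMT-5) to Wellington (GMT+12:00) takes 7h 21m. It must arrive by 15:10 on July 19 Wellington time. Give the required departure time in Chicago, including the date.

14:49 on Jul 18

Target arrival in UTC: 15:10 − 12:00 = 03:10 on Jul 19.
Subtract 7 hours 21 minutes → departure 19:49 UTC on Jul 18.
Chicago is UTC−5:00: 19:49 − 5:00 = 14:49 on Jul 18.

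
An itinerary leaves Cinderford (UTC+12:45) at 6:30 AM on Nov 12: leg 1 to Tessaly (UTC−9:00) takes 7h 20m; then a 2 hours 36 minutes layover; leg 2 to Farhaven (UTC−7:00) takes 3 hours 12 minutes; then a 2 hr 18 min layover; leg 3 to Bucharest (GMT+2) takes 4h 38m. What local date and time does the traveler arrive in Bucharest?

3:49 PM on November 12

Convert departure to UTC: 6:30 AM − 12:45 = 5:45 PM UTC on Nov 11.
Add 7 hours and 20 minutes leg 1 → 1:05 AM UTC (Nov 12).
Add 2 hours and 36 minutes layover in Tessaly → 3:41 AM UTC.
Add 3 hours and 12 minutes leg 2 → 6:53 AM UTC.
Add 2 hours 18 minutes layover in Farhaven → 9:11 AM UTC.
Add 4 hours and 38 minutes leg 3 → 1:49 PM UTC.
Bucharest is UTC+2:00, so local arrival = 1:49 PM + 2:00 = 3:49 PM on Nov 12.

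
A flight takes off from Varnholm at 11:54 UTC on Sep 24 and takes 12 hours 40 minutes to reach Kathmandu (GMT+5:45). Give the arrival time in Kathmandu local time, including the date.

06:19 on Sep 25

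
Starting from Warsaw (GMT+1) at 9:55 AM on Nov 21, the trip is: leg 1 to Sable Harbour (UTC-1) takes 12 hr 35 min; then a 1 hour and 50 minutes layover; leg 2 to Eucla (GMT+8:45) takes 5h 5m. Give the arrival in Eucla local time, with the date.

1:10 PM on November 22

Convert departure to UTC: 9:55 AM − 1:00 = 8:55 AM UTC on Nov 21.
Add 12 hours and 35 minutes leg 1 → 9:30 PM UTC.
Add 1 hour 50 minutes layover in Sable Harbour → 11:20 PM UTC.
Add 5 hours and 5 minutes leg 2 → 4:25 AM UTC (Nov 22).
Eucla is UTC+8:45, so local arrival = 4:25 AM + 8:45 = 1:10 PM on Nov 22.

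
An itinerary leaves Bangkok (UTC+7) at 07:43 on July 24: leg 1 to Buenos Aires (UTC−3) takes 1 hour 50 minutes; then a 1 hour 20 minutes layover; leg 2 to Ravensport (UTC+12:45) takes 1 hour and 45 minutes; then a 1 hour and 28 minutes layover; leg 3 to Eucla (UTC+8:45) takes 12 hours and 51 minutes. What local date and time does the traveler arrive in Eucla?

Convert departure to UTC: 07:43 − 7:00 = 00:43 UTC on Jul 24.
Add 1 hour and 50 minutes leg 1 → 02:33 UTC.
Add 1 hour 20 minutes layover in Buenos Aires → 03:53 UTC.
Add 1 hour and 45 minutes leg 2 → 05:38 UTC.
Add 1 hour 28 minutes layover in Ravensport → 07:06 UTC.
Add 12 hours 51 minutes leg 3 → 19:57 UTC.
Eucla is UTC+8:45, so local arrival = 19:57 + 8:45 = 04:42 on Jul 25.

04:42 on July 25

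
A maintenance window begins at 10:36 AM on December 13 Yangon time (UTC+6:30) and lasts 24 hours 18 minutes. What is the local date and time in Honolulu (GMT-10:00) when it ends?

6:24 PM on December 13

Convert start to UTC: 10:36 AM − 6:30 = 4:06 AM UTC on Dec 13.
Add 24 hours and 18 minutes duration → 4:24 AM UTC (Dec 14).
Honolulu is UTC−10:00, so local end time = 4:24 AM − 10:00 = 6:24 PM on Dec 13.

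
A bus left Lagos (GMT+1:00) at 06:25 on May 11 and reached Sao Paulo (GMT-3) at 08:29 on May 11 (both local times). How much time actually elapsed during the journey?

Departure in UTC: 06:25 − 1:00 = 05:25 on May 11.
Arrival in UTC: 08:29 + 3:00 = 11:29 on May 11.
Elapsed = 11:29 − 05:25 = 6 hours 4 minutes.

6 hours 4 minutes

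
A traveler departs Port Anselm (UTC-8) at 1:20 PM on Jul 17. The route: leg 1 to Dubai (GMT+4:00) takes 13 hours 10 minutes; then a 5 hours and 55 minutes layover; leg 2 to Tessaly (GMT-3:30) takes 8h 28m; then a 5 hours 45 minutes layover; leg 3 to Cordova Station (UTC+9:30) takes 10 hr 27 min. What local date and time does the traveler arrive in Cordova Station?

2:35 AM on July 20

Convert departure to UTC: 1:20 PM + 8:00 = 9:20 PM UTC on Jul 17.
Add 13 hours 10 minutes leg 1 → 10:30 AM UTC (Jul 18).
Add 5 hours and 55 minutes layover in Dubai → 4:25 PM UTC.
Add 8 hours 28 minutes leg 2 → 12:53 AM UTC (Jul 19).
Add 5 hours 45 minutes layover in Tessaly → 6:38 AM UTC.
Add 10 hours 27 minutes leg 3 → 5:05 PM UTC.
Cordova Station is UTC+9:30, so local arrival = 5:05 PM + 9:30 = 2:35 AM on Jul 20.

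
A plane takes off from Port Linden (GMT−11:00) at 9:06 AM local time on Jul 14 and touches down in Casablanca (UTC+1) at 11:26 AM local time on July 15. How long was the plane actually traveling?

14 hours 20 minutes

Departure in UTC: 9:06 AM + 11:00 = 8:06 PM on Jul 14.
Arrival in UTC: 11:26 AM − 1:00 = 10:26 AM on Jul 15.
Elapsed = 10:26 AM − 8:06 PM (+1 day) = 14 hours 20 minutes.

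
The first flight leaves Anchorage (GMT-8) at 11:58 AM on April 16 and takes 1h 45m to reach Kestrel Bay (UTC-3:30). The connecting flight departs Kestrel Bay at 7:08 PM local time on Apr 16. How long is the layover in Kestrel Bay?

55 minutes

Convert departure to UTC: 11:58 AM + 8:00 = 7:58 PM UTC on Apr 16.
Add 1 hour and 45 minutes flight time → 9:43 PM UTC.
Kestrel Bay is UTC−3:30, so local arrival = 9:43 PM − 3:30 = 6:13 PM on Apr 16.
Layover = 7:08 PM − 6:13 PM = 55 minutes.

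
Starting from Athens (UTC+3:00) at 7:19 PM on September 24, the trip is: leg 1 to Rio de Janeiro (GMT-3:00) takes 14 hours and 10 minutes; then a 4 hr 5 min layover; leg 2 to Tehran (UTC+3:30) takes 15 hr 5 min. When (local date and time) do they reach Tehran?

Convert departure to UTC: 7:19 PM − 3:00 = 4:19 PM UTC on Sep 24.
Add 14 hours 10 minutes leg 1 → 6:29 AM UTC (Sep 25).
Add 4 hours and 5 minutes layover in Rio de Janeiro → 10:34 AM UTC.
Add 15 hours 5 minutes leg 2 → 1:39 AM UTC (Sep 26).
Tehran is UTC+3:30, so local arrival = 1:39 AM + 3:30 = 5:09 AM on Sep 26.

5:09 AM on September 26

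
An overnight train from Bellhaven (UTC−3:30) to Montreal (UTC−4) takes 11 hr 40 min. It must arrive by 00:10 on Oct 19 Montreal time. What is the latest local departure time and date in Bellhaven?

Target arrival in UTC: 00:10 + 4:00 = 04:10 on Oct 19.
Subtract 11 hours and 40 minutes → departure 16:30 UTC on Oct 18.
Bellhaven is UTC−3:30: 16:30 − 3:30 = 13:00 on Oct 18.

13:00 on October 18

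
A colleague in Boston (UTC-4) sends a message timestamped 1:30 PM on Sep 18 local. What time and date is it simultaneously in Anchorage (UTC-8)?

9:30 AM on September 18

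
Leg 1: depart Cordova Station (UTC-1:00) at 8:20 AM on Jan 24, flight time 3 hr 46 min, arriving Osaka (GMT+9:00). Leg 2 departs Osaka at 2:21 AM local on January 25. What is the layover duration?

Convert departure to UTC: 8:20 AM + 1:00 = 9:20 AM UTC on Jan 24.
Add 3 hours 46 minutes flight time → 1:06 PM UTC.
Osaka is UTC+9:00, so local arrival = 1:06 PM + 9:00 = 10:06 PM on Jan 24.
Layover = 2:21 AM − 10:06 PM (+1 day) = 4 hours 15 minutes.

4 hours 15 minutes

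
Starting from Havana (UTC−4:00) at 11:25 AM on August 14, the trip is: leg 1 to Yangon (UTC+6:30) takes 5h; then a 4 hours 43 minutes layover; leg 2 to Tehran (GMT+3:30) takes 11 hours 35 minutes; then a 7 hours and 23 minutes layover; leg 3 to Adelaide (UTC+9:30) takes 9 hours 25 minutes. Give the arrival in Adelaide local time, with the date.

Convert departure to UTC: 11:25 AM + 4:00 = 3:25 PM UTC on Aug 14.
Add 5 hours leg 1 → 8:25 PM UTC.
Add 4 hours 43 minutes layover in Yangon → 1:08 AM UTC (Aug 15).
Add 11 hours and 35 minutes leg 2 → 12:43 PM UTC.
Add 7 hours 23 minutes layover in Tehran → 8:06 PM UTC.
Add 9 hours 25 minutes leg 3 → 5:31 AM UTC (Aug 16).
Adelaide is UTC+9:30, so local arrival = 5:31 AM + 9:30 = 3:01 PM on Aug 16.

3:01 PM on August 16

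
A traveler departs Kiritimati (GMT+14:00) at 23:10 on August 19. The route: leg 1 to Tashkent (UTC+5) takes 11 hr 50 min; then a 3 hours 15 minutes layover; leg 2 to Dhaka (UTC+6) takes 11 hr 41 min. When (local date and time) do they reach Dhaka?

Convert departure to UTC: 23:10 − 14:00 = 09:10 UTC on Aug 19.
Add 11 hours and 50 minutes leg 1 → 21:00 UTC.
Add 3 hours 15 minutes layover in Tashkent → 00:15 UTC (Aug 20).
Add 11 hours and 41 minutes leg 2 → 11:56 UTC.
Dhaka is UTC+6:00, so local arrival = 11:56 + 6:00 = 17:56 on Aug 20.

17:56 on August 20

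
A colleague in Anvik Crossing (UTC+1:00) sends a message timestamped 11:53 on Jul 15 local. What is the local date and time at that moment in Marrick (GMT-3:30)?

07:23 on July 15

In UTC: 11:53 − 1:00 = 10:53 on Jul 15.
Marrick is UTC−3:30: 10:53 − 3:30 = 07:23 on Jul 15.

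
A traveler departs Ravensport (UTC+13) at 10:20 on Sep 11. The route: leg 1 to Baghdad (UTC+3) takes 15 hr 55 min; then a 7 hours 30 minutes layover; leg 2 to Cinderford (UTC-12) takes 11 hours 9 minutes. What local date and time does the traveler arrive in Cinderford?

19:54 on September 11

Convert departure to UTC: 10:20 − 13:00 = 21:20 UTC on Sep 10.
Add 15 hours and 55 minutes leg 1 → 13:15 UTC (Sep 11).
Add 7 hours 30 minutes layover in Baghdad → 20:45 UTC.
Add 11 hours and 9 minutes leg 2 → 07:54 UTC (Sep 12).
Cinderford is UTC−12:00, so local arrival = 07:54 − 12:00 = 19:54 on Sep 11.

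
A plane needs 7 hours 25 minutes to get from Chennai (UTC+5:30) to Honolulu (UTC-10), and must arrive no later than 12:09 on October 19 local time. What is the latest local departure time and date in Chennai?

20:14 on October 19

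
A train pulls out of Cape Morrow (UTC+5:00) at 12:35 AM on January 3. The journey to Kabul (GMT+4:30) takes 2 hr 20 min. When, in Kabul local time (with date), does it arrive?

2:25 AM on January 3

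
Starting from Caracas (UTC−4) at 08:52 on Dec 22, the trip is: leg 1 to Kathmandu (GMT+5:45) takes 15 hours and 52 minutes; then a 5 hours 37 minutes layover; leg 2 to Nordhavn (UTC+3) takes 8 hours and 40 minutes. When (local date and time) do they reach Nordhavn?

22:01 on December 23

Convert departure to UTC: 08:52 + 4:00 = 12:52 UTC on Dec 22.
Add 15 hours and 52 minutes leg 1 → 04:44 UTC (Dec 23).
Add 5 hours 37 minutes layover in Kathmandu → 10:21 UTC.
Add 8 hours 40 minutes leg 2 → 19:01 UTC.
Nordhavn is UTC+3:00, so local arrival = 19:01 + 3:00 = 22:01 on Dec 23.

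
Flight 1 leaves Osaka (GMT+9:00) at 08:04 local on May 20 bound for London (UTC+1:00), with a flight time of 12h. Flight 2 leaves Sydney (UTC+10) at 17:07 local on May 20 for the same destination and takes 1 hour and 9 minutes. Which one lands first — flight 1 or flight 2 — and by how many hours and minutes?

the second, by 2 hours 48 minutes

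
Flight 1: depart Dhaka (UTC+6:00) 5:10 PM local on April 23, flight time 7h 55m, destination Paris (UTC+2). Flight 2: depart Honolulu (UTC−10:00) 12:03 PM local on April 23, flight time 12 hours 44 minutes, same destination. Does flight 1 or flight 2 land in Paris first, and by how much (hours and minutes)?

Flight 1 in UTC: 5:10 PM − 6:00 = 11:10 AM on Apr 23.
+7 hours 55 minutes → arrive 7:05 PM UTC on Apr 23.
Flight 2 in UTC: 12:03 PM + 10:00 = 10:03 PM on Apr 23.
+12 hours 44 minutes → arrive 10:47 AM UTC on Apr 24.
Flight 1 lands earlier by 15 hours 42 minutes.

the first, by 15 hours 42 minutes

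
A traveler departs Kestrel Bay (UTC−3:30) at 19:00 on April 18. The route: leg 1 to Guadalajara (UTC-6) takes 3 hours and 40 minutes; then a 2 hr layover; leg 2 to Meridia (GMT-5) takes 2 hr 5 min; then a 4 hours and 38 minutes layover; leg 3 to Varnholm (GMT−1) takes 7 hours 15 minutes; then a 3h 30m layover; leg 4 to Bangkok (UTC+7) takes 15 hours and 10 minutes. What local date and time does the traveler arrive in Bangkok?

19:48 on April 20

Convert departure to UTC: 19:00 + 3:30 = 22:30 UTC on Apr 18.
Add 3 hours 40 minutes leg 1 → 02:10 UTC (Apr 19).
Add 2 hours layover in Guadalajara → 04:10 UTC.
Add 2 hours 5 minutes leg 2 → 06:15 UTC.
Add 4 hours 38 minutes layover in Meridia → 10:53 UTC.
Add 7 hours 15 minutes leg 3 → 18:08 UTC.
Add 3 hours 30 minutes layover in Varnholm → 21:38 UTC.
Add 15 hours and 10 minutes leg 4 → 12:48 UTC (Apr 20).
Bangkok is UTC+7:00, so local arrival = 12:48 + 7:00 = 19:48 on Apr 20.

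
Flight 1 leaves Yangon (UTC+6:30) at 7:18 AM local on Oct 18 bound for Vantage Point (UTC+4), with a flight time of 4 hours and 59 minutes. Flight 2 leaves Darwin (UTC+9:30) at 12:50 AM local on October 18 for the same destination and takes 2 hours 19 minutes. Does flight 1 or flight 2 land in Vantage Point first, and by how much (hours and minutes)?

the second, by 12 hours 8 minutes

Flight 1 in UTC: 7:18 AM − 6:30 = 12:48 AM on Oct 18.
+4 hours 59 minutes → arrive 5:47 AM UTC on Oct 18.
Flight 2 in UTC: 12:50 AM − 9:30 = 3:20 PM on Oct 17.
+2 hours and 19 minutes → arrive 5:39 PM UTC on Oct 17.
Flight 2 lands earlier by 12 hours 8 minutes.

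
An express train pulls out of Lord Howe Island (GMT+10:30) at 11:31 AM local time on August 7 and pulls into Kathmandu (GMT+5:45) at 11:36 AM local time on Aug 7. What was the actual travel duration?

Departure in UTC: 11:31 AM − 10:30 = 1:01 AM on Aug 7.
Arrival in UTC: 11:36 AM − 5:45 = 5:51 AM on Aug 7.
Elapsed = 5:51 AM − 1:01 AM = 4 hours 50 minutes.

4 hours 50 minutes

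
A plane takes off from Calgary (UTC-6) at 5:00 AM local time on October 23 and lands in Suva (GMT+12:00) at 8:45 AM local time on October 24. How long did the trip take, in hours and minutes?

9 hours 45 minutes

Departure in UTC: 5:00 AM + 6:00 = 11:00 AM on Oct 23.
Arrival in UTC: 8:45 AM − 12:00 = 8:45 PM on Oct 23.
Elapsed = 8:45 PM − 11:00 AM = 9 hours 45 minutes.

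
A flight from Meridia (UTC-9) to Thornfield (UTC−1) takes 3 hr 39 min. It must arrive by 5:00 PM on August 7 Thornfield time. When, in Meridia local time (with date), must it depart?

Target arrival in UTC: 5:00 PM + 1:00 = 6:00 PM on Aug 7.
Subtract 3 hours 39 minutes → departure 2:21 PM UTC on Aug 7.
Meridia is UTC−9:00: 2:21 PM − 9:00 = 5:21 AM on Aug 7.

5:21 AM on August 7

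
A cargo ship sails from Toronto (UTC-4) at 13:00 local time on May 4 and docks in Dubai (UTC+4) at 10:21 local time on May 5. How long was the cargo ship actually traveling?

13 hours 21 minutes

Dubai is 8:00 ahead of Toronto.
Clock-face elapsed time (ignoring zones) is 21 hours 21 minutes.
Actual elapsed = 21 hours 21 minutes − 8:00 = 13 hours 21 minutes.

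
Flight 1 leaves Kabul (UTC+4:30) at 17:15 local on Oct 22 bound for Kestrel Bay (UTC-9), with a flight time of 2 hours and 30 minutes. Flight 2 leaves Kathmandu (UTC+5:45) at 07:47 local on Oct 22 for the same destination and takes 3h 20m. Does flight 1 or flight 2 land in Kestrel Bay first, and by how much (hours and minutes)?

Flight 1 in UTC: 17:15 − 4:30 = 12:45 on Oct 22.
+2 hours 30 minutes → arrive 15:15 UTC on Oct 22.
Flight 2 in UTC: 07:47 − 5:45 = 02:02 on Oct 22.
+3 hours and 20 minutes → arrive 05:22 UTC on Oct 22.
Flight 2 lands earlier by 9 hours 53 minutes.

the second, by 9 hours 53 minutes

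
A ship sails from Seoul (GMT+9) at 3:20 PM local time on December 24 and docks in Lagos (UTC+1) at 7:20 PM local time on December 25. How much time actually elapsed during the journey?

36 hours

Departure in UTC: 3:20 PM − 9:00 = 6:20 AM on Dec 24.
Arrival in UTC: 7:20 PM − 1:00 = 6:20 PM on Dec 25.
Elapsed = 6:20 PM − 6:20 AM (+1 day) = 36 hours.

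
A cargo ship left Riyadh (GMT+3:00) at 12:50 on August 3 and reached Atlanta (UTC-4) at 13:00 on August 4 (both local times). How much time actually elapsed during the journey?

31 hours 10 minutes

Departure in UTC: 12:50 − 3:00 = 09:50 on Aug 3.
Arrival in UTC: 13:00 + 4:00 = 17:00 on Aug 4.
Elapsed = 17:00 − 09:50 (+1 day) = 31 hours 10 minutes.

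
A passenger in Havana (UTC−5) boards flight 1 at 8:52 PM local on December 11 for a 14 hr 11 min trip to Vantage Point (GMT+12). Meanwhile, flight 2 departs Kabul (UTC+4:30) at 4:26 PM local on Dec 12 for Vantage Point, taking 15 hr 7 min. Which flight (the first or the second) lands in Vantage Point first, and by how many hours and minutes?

Flight 1 in UTC: 8:52 PM + 5:00 = 1:52 AM on Dec 12.
+14 hours 11 minutes → arrive 4:03 PM UTC on Dec 12.
Flight 2 in UTC: 4:26 PM − 4:30 = 11:56 AM on Dec 12.
+15 hours and 7 minutes → arrive 3:03 AM UTC on Dec 13.
Flight 1 lands earlier by 11 hours.

the first, by 11 hours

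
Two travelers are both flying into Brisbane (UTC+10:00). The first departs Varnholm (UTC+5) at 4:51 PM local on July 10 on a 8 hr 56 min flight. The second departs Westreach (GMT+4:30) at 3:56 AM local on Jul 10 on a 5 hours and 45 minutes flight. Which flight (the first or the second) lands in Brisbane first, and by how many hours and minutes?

the second, by 15 hours 36 minutes

Flight 1 in UTC: 4:51 PM − 5:00 = 11:51 AM on Jul 10.
+8 hours 56 minutes → arrive 8:47 PM UTC on Jul 10.
Flight 2 in UTC: 3:56 AM − 4:30 = 11:26 PM on Jul 9.
+5 hours 45 minutes → arrive 5:11 AM UTC on Jul 10.
Flight 2 lands earlier by 15 hours 36 minutes.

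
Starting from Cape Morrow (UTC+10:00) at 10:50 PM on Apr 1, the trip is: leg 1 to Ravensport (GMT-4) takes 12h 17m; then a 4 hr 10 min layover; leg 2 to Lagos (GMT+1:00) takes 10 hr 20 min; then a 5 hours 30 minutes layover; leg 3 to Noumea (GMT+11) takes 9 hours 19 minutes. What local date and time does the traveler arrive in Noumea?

Convert departure to UTC: 10:50 PM − 10:00 = 12:50 PM UTC on Apr 1.
Add 12 hours and 17 minutes leg 1 → 1:07 AM UTC (Apr 2).
Add 4 hours and 10 minutes layover in Ravensport → 5:17 AM UTC.
Add 10 hours and 20 minutes leg 2 → 3:37 PM UTC.
Add 5 hours and 30 minutes layover in Lagos → 9:07 PM UTC.
Add 9 hours 19 minutes leg 3 → 6:26 AM UTC (Apr 3).
Noumea is UTC+11:00, so local arrival = 6:26 AM + 11:00 = 5:26 PM on Apr 3.

5:26 PM on April 3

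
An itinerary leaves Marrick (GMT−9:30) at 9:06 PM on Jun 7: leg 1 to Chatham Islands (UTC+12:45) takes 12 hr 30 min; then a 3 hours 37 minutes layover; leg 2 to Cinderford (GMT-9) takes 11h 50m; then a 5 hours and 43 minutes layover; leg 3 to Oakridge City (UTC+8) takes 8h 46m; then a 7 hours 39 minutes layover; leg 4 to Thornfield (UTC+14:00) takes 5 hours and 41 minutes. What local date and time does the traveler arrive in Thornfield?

4:22 AM on June 11

Convert departure to UTC: 9:06 PM + 9:30 = 6:36 AM UTC on Jun 8.
Add 12 hours and 30 minutes leg 1 → 7:06 PM UTC.
Add 3 hours 37 minutes layover in Chatham Islands → 10:43 PM UTC.
Add 11 hours 50 minutes leg 2 → 10:33 AM UTC (Jun 9).
Add 5 hours and 43 minutes layover in Cinderford → 4:16 PM UTC.
Add 8 hours 46 minutes leg 3 → 1:02 AM UTC (Jun 10).
Add 7 hours and 39 minutes layover in Oakridge City → 8:41 AM UTC.
Add 5 hours and 41 minutes leg 4 → 2:22 PM UTC.
Thornfield is UTC+14:00, so local arrival = 2:22 PM + 14:00 = 4:22 AM on Jun 11.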